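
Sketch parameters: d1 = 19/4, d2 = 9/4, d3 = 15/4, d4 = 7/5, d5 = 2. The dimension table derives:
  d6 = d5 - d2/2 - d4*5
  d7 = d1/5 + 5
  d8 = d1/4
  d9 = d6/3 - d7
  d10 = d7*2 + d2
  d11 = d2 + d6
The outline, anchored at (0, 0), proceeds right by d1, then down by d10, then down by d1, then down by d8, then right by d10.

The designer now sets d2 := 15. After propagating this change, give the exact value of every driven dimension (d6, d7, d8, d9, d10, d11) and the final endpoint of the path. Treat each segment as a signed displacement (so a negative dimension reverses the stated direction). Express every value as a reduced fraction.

Apply edit: d2 := 15
  d6 = d5 - d2/2 - d4*5 = -25/2
  d7 = d1/5 + 5 = 119/20
  d8 = d1/4 = 19/16
  d9 = d6/3 - d7 = -607/60
  d10 = d7*2 + d2 = 269/10
  d11 = d2 + d6 = 5/2
Walk from origin (0, 0):
  seg 1: right by d1 = 19/4 → (19/4, 0)
  seg 2: down by d10 = 269/10 → (19/4, -269/10)
  seg 3: down by d1 = 19/4 → (19/4, -633/20)
  seg 4: down by d8 = 19/16 → (19/4, -2627/80)
  seg 5: right by d10 = 269/10 → (633/20, -2627/80)

d6 = -25/2
d7 = 119/20
d8 = 19/16
d9 = -607/60
d10 = 269/10
d11 = 5/2
endpoint = (633/20, -2627/80)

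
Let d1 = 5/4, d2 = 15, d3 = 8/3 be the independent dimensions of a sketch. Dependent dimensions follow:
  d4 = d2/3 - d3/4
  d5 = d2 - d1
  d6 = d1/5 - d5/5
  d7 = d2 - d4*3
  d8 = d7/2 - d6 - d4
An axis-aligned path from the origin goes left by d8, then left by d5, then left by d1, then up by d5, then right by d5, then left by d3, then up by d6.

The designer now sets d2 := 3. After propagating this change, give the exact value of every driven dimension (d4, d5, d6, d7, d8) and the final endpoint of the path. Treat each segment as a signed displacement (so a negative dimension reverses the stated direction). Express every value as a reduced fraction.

Apply edit: d2 := 3
  d4 = d2/3 - d3/4 = 1/3
  d5 = d2 - d1 = 7/4
  d6 = d1/5 - d5/5 = -1/10
  d7 = d2 - d4*3 = 2
  d8 = d7/2 - d6 - d4 = 23/30
Walk from origin (0, 0):
  seg 1: left by d8 = 23/30 → (-23/30, 0)
  seg 2: left by d5 = 7/4 → (-151/60, 0)
  seg 3: left by d1 = 5/4 → (-113/30, 0)
  seg 4: up by d5 = 7/4 → (-113/30, 7/4)
  seg 5: right by d5 = 7/4 → (-121/60, 7/4)
  seg 6: left by d3 = 8/3 → (-281/60, 7/4)
  seg 7: up by d6 = -1/10 → (-281/60, 33/20)

d4 = 1/3
d5 = 7/4
d6 = -1/10
d7 = 2
d8 = 23/30
endpoint = (-281/60, 33/20)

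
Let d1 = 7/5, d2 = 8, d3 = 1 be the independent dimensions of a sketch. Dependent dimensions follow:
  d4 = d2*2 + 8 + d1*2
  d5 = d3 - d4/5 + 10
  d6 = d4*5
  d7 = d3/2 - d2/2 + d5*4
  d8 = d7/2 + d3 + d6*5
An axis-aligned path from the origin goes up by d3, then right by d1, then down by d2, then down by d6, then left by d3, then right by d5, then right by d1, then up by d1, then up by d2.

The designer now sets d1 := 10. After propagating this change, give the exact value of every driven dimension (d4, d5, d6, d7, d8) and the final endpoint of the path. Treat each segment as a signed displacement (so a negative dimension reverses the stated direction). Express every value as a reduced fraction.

Apply edit: d1 := 10
  d4 = d2*2 + 8 + d1*2 = 44
  d5 = d3 - d4/5 + 10 = 11/5
  d6 = d4*5 = 220
  d7 = d3/2 - d2/2 + d5*4 = 53/10
  d8 = d7/2 + d3 + d6*5 = 22073/20
Walk from origin (0, 0):
  seg 1: up by d3 = 1 → (0, 1)
  seg 2: right by d1 = 10 → (10, 1)
  seg 3: down by d2 = 8 → (10, -7)
  seg 4: down by d6 = 220 → (10, -227)
  seg 5: left by d3 = 1 → (9, -227)
  seg 6: right by d5 = 11/5 → (56/5, -227)
  seg 7: right by d1 = 10 → (106/5, -227)
  seg 8: up by d1 = 10 → (106/5, -217)
  seg 9: up by d2 = 8 → (106/5, -209)

d4 = 44
d5 = 11/5
d6 = 220
d7 = 53/10
d8 = 22073/20
endpoint = (106/5, -209)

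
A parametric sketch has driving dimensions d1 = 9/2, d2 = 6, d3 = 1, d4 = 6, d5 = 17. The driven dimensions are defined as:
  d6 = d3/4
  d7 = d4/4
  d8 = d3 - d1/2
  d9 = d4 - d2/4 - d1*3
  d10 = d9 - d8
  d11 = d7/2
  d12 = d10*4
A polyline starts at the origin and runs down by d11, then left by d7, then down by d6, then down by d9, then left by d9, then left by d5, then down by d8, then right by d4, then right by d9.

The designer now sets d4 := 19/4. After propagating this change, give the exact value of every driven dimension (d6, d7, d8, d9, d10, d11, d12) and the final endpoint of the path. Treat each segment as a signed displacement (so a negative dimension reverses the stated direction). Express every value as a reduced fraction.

Apply edit: d4 := 19/4
  d6 = d3/4 = 1/4
  d7 = d4/4 = 19/16
  d8 = d3 - d1/2 = -5/4
  d9 = d4 - d2/4 - d1*3 = -41/4
  d10 = d9 - d8 = -9
  d11 = d7/2 = 19/32
  d12 = d10*4 = -36
Walk from origin (0, 0):
  seg 1: down by d11 = 19/32 → (0, -19/32)
  seg 2: left by d7 = 19/16 → (-19/16, -19/32)
  seg 3: down by d6 = 1/4 → (-19/16, -27/32)
  seg 4: down by d9 = -41/4 → (-19/16, 301/32)
  seg 5: left by d9 = -41/4 → (145/16, 301/32)
  seg 6: left by d5 = 17 → (-127/16, 301/32)
  seg 7: down by d8 = -5/4 → (-127/16, 341/32)
  seg 8: right by d4 = 19/4 → (-51/16, 341/32)
  seg 9: right by d9 = -41/4 → (-215/16, 341/32)

d6 = 1/4
d7 = 19/16
d8 = -5/4
d9 = -41/4
d10 = -9
d11 = 19/32
d12 = -36
endpoint = (-215/16, 341/32)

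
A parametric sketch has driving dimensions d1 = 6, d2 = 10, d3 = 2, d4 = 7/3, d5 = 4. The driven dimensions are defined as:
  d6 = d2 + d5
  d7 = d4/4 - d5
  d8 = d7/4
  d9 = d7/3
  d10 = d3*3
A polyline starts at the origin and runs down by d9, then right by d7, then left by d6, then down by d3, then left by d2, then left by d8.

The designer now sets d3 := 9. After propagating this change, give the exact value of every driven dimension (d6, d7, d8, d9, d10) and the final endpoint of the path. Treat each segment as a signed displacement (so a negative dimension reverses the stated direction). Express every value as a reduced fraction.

Apply edit: d3 := 9
  d6 = d2 + d5 = 14
  d7 = d4/4 - d5 = -41/12
  d8 = d7/4 = -41/48
  d9 = d7/3 = -41/36
  d10 = d3*3 = 27
Walk from origin (0, 0):
  seg 1: down by d9 = -41/36 → (0, 41/36)
  seg 2: right by d7 = -41/12 → (-41/12, 41/36)
  seg 3: left by d6 = 14 → (-209/12, 41/36)
  seg 4: down by d3 = 9 → (-209/12, -283/36)
  seg 5: left by d2 = 10 → (-329/12, -283/36)
  seg 6: left by d8 = -41/48 → (-425/16, -283/36)

d6 = 14
d7 = -41/12
d8 = -41/48
d9 = -41/36
d10 = 27
endpoint = (-425/16, -283/36)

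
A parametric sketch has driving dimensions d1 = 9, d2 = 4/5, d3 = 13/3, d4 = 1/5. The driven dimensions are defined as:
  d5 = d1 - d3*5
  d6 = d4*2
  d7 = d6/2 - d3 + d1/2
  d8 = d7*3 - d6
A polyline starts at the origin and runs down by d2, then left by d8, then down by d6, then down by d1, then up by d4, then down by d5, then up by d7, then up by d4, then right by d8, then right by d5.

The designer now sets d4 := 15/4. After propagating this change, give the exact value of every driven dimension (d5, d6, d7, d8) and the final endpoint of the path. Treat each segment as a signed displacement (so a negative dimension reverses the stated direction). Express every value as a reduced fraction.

Apply edit: d4 := 15/4
  d5 = d1 - d3*5 = -38/3
  d6 = d4*2 = 15/2
  d7 = d6/2 - d3 + d1/2 = 47/12
  d8 = d7*3 - d6 = 17/4
Walk from origin (0, 0):
  seg 1: down by d2 = 4/5 → (0, -4/5)
  seg 2: left by d8 = 17/4 → (-17/4, -4/5)
  seg 3: down by d6 = 15/2 → (-17/4, -83/10)
  seg 4: down by d1 = 9 → (-17/4, -173/10)
  seg 5: up by d4 = 15/4 → (-17/4, -271/20)
  seg 6: down by d5 = -38/3 → (-17/4, -53/60)
  seg 7: up by d7 = 47/12 → (-17/4, 91/30)
  seg 8: up by d4 = 15/4 → (-17/4, 407/60)
  seg 9: right by d8 = 17/4 → (0, 407/60)
  seg 10: right by d5 = -38/3 → (-38/3, 407/60)

d5 = -38/3
d6 = 15/2
d7 = 47/12
d8 = 17/4
endpoint = (-38/3, 407/60)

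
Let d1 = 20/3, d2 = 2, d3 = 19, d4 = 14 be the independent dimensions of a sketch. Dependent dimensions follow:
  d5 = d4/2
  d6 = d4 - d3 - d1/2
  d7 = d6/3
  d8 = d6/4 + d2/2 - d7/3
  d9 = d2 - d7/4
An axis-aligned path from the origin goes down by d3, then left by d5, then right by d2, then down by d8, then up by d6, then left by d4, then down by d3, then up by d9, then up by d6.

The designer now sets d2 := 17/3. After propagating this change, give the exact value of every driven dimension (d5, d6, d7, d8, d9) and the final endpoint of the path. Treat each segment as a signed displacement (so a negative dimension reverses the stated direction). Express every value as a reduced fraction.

Apply edit: d2 := 17/3
  d5 = d4/2 = 7
  d6 = d4 - d3 - d1/2 = -25/3
  d7 = d6/3 = -25/9
  d8 = d6/4 + d2/2 - d7/3 = 181/108
  d9 = d2 - d7/4 = 229/36
Walk from origin (0, 0):
  seg 1: down by d3 = 19 → (0, -19)
  seg 2: left by d5 = 7 → (-7, -19)
  seg 3: right by d2 = 17/3 → (-4/3, -19)
  seg 4: down by d8 = 181/108 → (-4/3, -2233/108)
  seg 5: up by d6 = -25/3 → (-4/3, -3133/108)
  seg 6: left by d4 = 14 → (-46/3, -3133/108)
  seg 7: down by d3 = 19 → (-46/3, -5185/108)
  seg 8: up by d9 = 229/36 → (-46/3, -2249/54)
  seg 9: up by d6 = -25/3 → (-46/3, -2699/54)

d5 = 7
d6 = -25/3
d7 = -25/9
d8 = 181/108
d9 = 229/36
endpoint = (-46/3, -2699/54)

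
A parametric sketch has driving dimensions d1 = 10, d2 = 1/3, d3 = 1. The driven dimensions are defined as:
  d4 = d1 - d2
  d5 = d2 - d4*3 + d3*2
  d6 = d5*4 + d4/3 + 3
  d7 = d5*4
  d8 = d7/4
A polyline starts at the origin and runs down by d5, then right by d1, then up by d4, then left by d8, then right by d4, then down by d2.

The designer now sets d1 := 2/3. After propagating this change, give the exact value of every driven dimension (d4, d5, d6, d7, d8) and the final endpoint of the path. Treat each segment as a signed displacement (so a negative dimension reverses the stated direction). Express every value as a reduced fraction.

Apply edit: d1 := 2/3
  d4 = d1 - d2 = 1/3
  d5 = d2 - d4*3 + d3*2 = 4/3
  d6 = d5*4 + d4/3 + 3 = 76/9
  d7 = d5*4 = 16/3
  d8 = d7/4 = 4/3
Walk from origin (0, 0):
  seg 1: down by d5 = 4/3 → (0, -4/3)
  seg 2: right by d1 = 2/3 → (2/3, -4/3)
  seg 3: up by d4 = 1/3 → (2/3, -1)
  seg 4: left by d8 = 4/3 → (-2/3, -1)
  seg 5: right by d4 = 1/3 → (-1/3, -1)
  seg 6: down by d2 = 1/3 → (-1/3, -4/3)

d4 = 1/3
d5 = 4/3
d6 = 76/9
d7 = 16/3
d8 = 4/3
endpoint = (-1/3, -4/3)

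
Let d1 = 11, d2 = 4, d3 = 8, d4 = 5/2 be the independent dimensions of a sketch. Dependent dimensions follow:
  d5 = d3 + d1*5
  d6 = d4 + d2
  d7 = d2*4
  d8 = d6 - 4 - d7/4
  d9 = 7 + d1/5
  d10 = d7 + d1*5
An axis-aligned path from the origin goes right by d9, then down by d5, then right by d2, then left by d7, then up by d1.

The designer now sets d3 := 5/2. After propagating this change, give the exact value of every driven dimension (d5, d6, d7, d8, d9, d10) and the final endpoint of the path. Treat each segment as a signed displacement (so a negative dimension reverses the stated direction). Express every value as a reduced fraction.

d5 = 115/2
d6 = 13/2
d7 = 16
d8 = -3/2
d9 = 46/5
d10 = 71
endpoint = (-14/5, -93/2)

Apply edit: d3 := 5/2
  d5 = d3 + d1*5 = 115/2
  d6 = d4 + d2 = 13/2
  d7 = d2*4 = 16
  d8 = d6 - 4 - d7/4 = -3/2
  d9 = 7 + d1/5 = 46/5
  d10 = d7 + d1*5 = 71
Walk from origin (0, 0):
  seg 1: right by d9 = 46/5 → (46/5, 0)
  seg 2: down by d5 = 115/2 → (46/5, -115/2)
  seg 3: right by d2 = 4 → (66/5, -115/2)
  seg 4: left by d7 = 16 → (-14/5, -115/2)
  seg 5: up by d1 = 11 → (-14/5, -93/2)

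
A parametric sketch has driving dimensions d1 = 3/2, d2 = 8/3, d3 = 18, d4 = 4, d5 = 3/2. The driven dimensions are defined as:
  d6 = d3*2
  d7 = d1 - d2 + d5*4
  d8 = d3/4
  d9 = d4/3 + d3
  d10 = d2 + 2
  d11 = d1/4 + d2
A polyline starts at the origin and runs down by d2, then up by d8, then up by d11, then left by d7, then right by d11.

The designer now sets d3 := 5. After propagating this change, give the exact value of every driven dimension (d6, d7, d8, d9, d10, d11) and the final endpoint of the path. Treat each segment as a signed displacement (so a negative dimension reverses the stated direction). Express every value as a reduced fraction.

d6 = 10
d7 = 29/6
d8 = 5/4
d9 = 19/3
d10 = 14/3
d11 = 73/24
endpoint = (-43/24, 13/8)

Apply edit: d3 := 5
  d6 = d3*2 = 10
  d7 = d1 - d2 + d5*4 = 29/6
  d8 = d3/4 = 5/4
  d9 = d4/3 + d3 = 19/3
  d10 = d2 + 2 = 14/3
  d11 = d1/4 + d2 = 73/24
Walk from origin (0, 0):
  seg 1: down by d2 = 8/3 → (0, -8/3)
  seg 2: up by d8 = 5/4 → (0, -17/12)
  seg 3: up by d11 = 73/24 → (0, 13/8)
  seg 4: left by d7 = 29/6 → (-29/6, 13/8)
  seg 5: right by d11 = 73/24 → (-43/24, 13/8)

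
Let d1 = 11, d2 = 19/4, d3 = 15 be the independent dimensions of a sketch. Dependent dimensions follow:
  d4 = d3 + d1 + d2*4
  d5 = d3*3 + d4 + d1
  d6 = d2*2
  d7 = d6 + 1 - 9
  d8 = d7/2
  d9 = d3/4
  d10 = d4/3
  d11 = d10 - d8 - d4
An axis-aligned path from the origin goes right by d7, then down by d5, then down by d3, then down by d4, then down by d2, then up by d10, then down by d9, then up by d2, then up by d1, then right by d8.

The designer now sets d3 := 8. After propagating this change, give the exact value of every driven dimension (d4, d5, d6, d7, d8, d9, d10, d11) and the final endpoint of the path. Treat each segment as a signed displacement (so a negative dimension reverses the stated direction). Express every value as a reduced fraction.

Apply edit: d3 := 8
  d4 = d3 + d1 + d2*4 = 38
  d5 = d3*3 + d4 + d1 = 73
  d6 = d2*2 = 19/2
  d7 = d6 + 1 - 9 = 3/2
  d8 = d7/2 = 3/4
  d9 = d3/4 = 2
  d10 = d4/3 = 38/3
  d11 = d10 - d8 - d4 = -313/12
Walk from origin (0, 0):
  seg 1: right by d7 = 3/2 → (3/2, 0)
  seg 2: down by d5 = 73 → (3/2, -73)
  seg 3: down by d3 = 8 → (3/2, -81)
  seg 4: down by d4 = 38 → (3/2, -119)
  seg 5: down by d2 = 19/4 → (3/2, -495/4)
  seg 6: up by d10 = 38/3 → (3/2, -1333/12)
  seg 7: down by d9 = 2 → (3/2, -1357/12)
  seg 8: up by d2 = 19/4 → (3/2, -325/3)
  seg 9: up by d1 = 11 → (3/2, -292/3)
  seg 10: right by d8 = 3/4 → (9/4, -292/3)

d4 = 38
d5 = 73
d6 = 19/2
d7 = 3/2
d8 = 3/4
d9 = 2
d10 = 38/3
d11 = -313/12
endpoint = (9/4, -292/3)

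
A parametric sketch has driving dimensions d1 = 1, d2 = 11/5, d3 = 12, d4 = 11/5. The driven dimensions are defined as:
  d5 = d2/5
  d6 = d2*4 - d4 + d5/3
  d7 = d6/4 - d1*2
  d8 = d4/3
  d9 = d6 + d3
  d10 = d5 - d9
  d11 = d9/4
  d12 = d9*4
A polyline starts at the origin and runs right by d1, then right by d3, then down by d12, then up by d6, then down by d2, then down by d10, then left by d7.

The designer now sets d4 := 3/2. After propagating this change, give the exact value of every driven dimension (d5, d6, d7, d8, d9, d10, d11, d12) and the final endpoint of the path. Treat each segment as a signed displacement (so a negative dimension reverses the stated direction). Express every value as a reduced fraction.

d5 = 11/25
d6 = 1117/150
d7 = -83/600
d8 = 1/2
d9 = 2917/150
d10 = -2851/150
d11 = 2917/600
d12 = 5834/75
endpoint = (7883/600, -803/15)

Apply edit: d4 := 3/2
  d5 = d2/5 = 11/25
  d6 = d2*4 - d4 + d5/3 = 1117/150
  d7 = d6/4 - d1*2 = -83/600
  d8 = d4/3 = 1/2
  d9 = d6 + d3 = 2917/150
  d10 = d5 - d9 = -2851/150
  d11 = d9/4 = 2917/600
  d12 = d9*4 = 5834/75
Walk from origin (0, 0):
  seg 1: right by d1 = 1 → (1, 0)
  seg 2: right by d3 = 12 → (13, 0)
  seg 3: down by d12 = 5834/75 → (13, -5834/75)
  seg 4: up by d6 = 1117/150 → (13, -3517/50)
  seg 5: down by d2 = 11/5 → (13, -3627/50)
  seg 6: down by d10 = -2851/150 → (13, -803/15)
  seg 7: left by d7 = -83/600 → (7883/600, -803/15)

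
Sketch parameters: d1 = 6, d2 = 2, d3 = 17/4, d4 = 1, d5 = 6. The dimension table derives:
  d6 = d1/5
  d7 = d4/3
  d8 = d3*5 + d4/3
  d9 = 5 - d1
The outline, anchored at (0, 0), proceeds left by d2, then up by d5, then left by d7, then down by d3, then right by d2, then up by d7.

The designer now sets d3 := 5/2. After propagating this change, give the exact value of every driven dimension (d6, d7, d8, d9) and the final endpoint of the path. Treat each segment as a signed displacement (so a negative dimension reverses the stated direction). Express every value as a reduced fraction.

d6 = 6/5
d7 = 1/3
d8 = 77/6
d9 = -1
endpoint = (-1/3, 23/6)

Apply edit: d3 := 5/2
  d6 = d1/5 = 6/5
  d7 = d4/3 = 1/3
  d8 = d3*5 + d4/3 = 77/6
  d9 = 5 - d1 = -1
Walk from origin (0, 0):
  seg 1: left by d2 = 2 → (-2, 0)
  seg 2: up by d5 = 6 → (-2, 6)
  seg 3: left by d7 = 1/3 → (-7/3, 6)
  seg 4: down by d3 = 5/2 → (-7/3, 7/2)
  seg 5: right by d2 = 2 → (-1/3, 7/2)
  seg 6: up by d7 = 1/3 → (-1/3, 23/6)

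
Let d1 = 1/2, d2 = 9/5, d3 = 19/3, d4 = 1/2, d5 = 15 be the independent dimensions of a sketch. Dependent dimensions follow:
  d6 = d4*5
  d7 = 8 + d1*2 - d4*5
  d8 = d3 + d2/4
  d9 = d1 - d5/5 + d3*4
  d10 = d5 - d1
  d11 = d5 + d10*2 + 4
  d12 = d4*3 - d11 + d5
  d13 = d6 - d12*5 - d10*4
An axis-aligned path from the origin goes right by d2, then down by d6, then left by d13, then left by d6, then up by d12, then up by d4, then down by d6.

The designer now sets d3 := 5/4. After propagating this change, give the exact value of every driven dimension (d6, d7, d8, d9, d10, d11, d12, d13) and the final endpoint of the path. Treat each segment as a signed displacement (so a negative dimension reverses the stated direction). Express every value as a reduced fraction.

d6 = 5/2
d7 = 13/2
d8 = 17/10
d9 = 5/2
d10 = 29/2
d11 = 48
d12 = -63/2
d13 = 102
endpoint = (-1027/10, -36)

Apply edit: d3 := 5/4
  d6 = d4*5 = 5/2
  d7 = 8 + d1*2 - d4*5 = 13/2
  d8 = d3 + d2/4 = 17/10
  d9 = d1 - d5/5 + d3*4 = 5/2
  d10 = d5 - d1 = 29/2
  d11 = d5 + d10*2 + 4 = 48
  d12 = d4*3 - d11 + d5 = -63/2
  d13 = d6 - d12*5 - d10*4 = 102
Walk from origin (0, 0):
  seg 1: right by d2 = 9/5 → (9/5, 0)
  seg 2: down by d6 = 5/2 → (9/5, -5/2)
  seg 3: left by d13 = 102 → (-501/5, -5/2)
  seg 4: left by d6 = 5/2 → (-1027/10, -5/2)
  seg 5: up by d12 = -63/2 → (-1027/10, -34)
  seg 6: up by d4 = 1/2 → (-1027/10, -67/2)
  seg 7: down by d6 = 5/2 → (-1027/10, -36)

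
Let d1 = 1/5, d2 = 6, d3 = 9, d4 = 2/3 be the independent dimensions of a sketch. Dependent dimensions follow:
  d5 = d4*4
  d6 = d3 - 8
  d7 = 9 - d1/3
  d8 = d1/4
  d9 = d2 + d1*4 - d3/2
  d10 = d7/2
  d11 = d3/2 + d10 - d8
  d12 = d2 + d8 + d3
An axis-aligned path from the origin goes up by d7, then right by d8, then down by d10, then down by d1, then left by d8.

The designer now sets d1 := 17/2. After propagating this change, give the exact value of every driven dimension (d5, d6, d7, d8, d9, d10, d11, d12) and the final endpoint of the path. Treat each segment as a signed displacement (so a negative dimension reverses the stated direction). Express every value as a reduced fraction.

d5 = 8/3
d6 = 1
d7 = 37/6
d8 = 17/8
d9 = 71/2
d10 = 37/12
d11 = 131/24
d12 = 137/8
endpoint = (0, -65/12)

Apply edit: d1 := 17/2
  d5 = d4*4 = 8/3
  d6 = d3 - 8 = 1
  d7 = 9 - d1/3 = 37/6
  d8 = d1/4 = 17/8
  d9 = d2 + d1*4 - d3/2 = 71/2
  d10 = d7/2 = 37/12
  d11 = d3/2 + d10 - d8 = 131/24
  d12 = d2 + d8 + d3 = 137/8
Walk from origin (0, 0):
  seg 1: up by d7 = 37/6 → (0, 37/6)
  seg 2: right by d8 = 17/8 → (17/8, 37/6)
  seg 3: down by d10 = 37/12 → (17/8, 37/12)
  seg 4: down by d1 = 17/2 → (17/8, -65/12)
  seg 5: left by d8 = 17/8 → (0, -65/12)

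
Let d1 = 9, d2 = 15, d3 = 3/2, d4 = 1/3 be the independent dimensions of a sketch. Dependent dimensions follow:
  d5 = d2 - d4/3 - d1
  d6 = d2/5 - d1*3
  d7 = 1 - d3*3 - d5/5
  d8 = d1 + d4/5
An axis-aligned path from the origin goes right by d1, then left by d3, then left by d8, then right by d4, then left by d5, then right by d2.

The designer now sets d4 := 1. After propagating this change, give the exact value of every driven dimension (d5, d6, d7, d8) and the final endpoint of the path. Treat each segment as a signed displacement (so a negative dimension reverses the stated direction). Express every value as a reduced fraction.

d5 = 17/3
d6 = -24
d7 = -139/30
d8 = 46/5
endpoint = (259/30, 0)

Apply edit: d4 := 1
  d5 = d2 - d4/3 - d1 = 17/3
  d6 = d2/5 - d1*3 = -24
  d7 = 1 - d3*3 - d5/5 = -139/30
  d8 = d1 + d4/5 = 46/5
Walk from origin (0, 0):
  seg 1: right by d1 = 9 → (9, 0)
  seg 2: left by d3 = 3/2 → (15/2, 0)
  seg 3: left by d8 = 46/5 → (-17/10, 0)
  seg 4: right by d4 = 1 → (-7/10, 0)
  seg 5: left by d5 = 17/3 → (-191/30, 0)
  seg 6: right by d2 = 15 → (259/30, 0)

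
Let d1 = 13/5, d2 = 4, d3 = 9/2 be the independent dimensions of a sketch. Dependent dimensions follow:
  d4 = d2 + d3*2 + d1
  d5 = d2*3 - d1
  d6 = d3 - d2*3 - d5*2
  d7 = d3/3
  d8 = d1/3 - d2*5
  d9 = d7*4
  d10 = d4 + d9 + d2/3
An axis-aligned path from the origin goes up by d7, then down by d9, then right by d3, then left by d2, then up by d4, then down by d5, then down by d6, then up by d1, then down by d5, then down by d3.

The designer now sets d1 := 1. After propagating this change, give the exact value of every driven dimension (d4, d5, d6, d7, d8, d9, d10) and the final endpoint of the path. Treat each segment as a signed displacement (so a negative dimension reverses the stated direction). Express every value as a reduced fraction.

Apply edit: d1 := 1
  d4 = d2 + d3*2 + d1 = 14
  d5 = d2*3 - d1 = 11
  d6 = d3 - d2*3 - d5*2 = -59/2
  d7 = d3/3 = 3/2
  d8 = d1/3 - d2*5 = -59/3
  d9 = d7*4 = 6
  d10 = d4 + d9 + d2/3 = 64/3
Walk from origin (0, 0):
  seg 1: up by d7 = 3/2 → (0, 3/2)
  seg 2: down by d9 = 6 → (0, -9/2)
  seg 3: right by d3 = 9/2 → (9/2, -9/2)
  seg 4: left by d2 = 4 → (1/2, -9/2)
  seg 5: up by d4 = 14 → (1/2, 19/2)
  seg 6: down by d5 = 11 → (1/2, -3/2)
  seg 7: down by d6 = -59/2 → (1/2, 28)
  seg 8: up by d1 = 1 → (1/2, 29)
  seg 9: down by d5 = 11 → (1/2, 18)
  seg 10: down by d3 = 9/2 → (1/2, 27/2)

d4 = 14
d5 = 11
d6 = -59/2
d7 = 3/2
d8 = -59/3
d9 = 6
d10 = 64/3
endpoint = (1/2, 27/2)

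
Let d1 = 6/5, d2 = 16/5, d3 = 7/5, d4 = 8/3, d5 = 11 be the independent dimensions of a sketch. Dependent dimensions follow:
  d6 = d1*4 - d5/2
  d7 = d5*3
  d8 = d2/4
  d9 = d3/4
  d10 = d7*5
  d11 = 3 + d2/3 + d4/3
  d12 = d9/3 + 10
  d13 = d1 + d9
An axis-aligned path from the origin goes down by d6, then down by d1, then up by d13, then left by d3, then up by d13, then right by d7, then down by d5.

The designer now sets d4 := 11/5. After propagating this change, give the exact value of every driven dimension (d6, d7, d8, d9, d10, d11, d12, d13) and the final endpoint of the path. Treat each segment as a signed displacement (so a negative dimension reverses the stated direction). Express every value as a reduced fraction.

d6 = -7/10
d7 = 33
d8 = 4/5
d9 = 7/20
d10 = 165
d11 = 24/5
d12 = 607/60
d13 = 31/20
endpoint = (158/5, -42/5)

Apply edit: d4 := 11/5
  d6 = d1*4 - d5/2 = -7/10
  d7 = d5*3 = 33
  d8 = d2/4 = 4/5
  d9 = d3/4 = 7/20
  d10 = d7*5 = 165
  d11 = 3 + d2/3 + d4/3 = 24/5
  d12 = d9/3 + 10 = 607/60
  d13 = d1 + d9 = 31/20
Walk from origin (0, 0):
  seg 1: down by d6 = -7/10 → (0, 7/10)
  seg 2: down by d1 = 6/5 → (0, -1/2)
  seg 3: up by d13 = 31/20 → (0, 21/20)
  seg 4: left by d3 = 7/5 → (-7/5, 21/20)
  seg 5: up by d13 = 31/20 → (-7/5, 13/5)
  seg 6: right by d7 = 33 → (158/5, 13/5)
  seg 7: down by d5 = 11 → (158/5, -42/5)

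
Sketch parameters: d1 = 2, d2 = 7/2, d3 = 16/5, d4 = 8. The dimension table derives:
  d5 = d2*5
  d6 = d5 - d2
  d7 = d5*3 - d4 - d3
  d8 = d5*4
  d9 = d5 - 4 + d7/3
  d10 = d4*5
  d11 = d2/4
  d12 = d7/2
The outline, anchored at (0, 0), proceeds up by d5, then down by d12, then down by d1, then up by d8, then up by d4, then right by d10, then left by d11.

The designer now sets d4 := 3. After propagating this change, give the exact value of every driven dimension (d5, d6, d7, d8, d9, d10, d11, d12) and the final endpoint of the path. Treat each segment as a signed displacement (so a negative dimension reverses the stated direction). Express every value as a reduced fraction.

Apply edit: d4 := 3
  d5 = d2*5 = 35/2
  d6 = d5 - d2 = 14
  d7 = d5*3 - d4 - d3 = 463/10
  d8 = d5*4 = 70
  d9 = d5 - 4 + d7/3 = 434/15
  d10 = d4*5 = 15
  d11 = d2/4 = 7/8
  d12 = d7/2 = 463/20
Walk from origin (0, 0):
  seg 1: up by d5 = 35/2 → (0, 35/2)
  seg 2: down by d12 = 463/20 → (0, -113/20)
  seg 3: down by d1 = 2 → (0, -153/20)
  seg 4: up by d8 = 70 → (0, 1247/20)
  seg 5: up by d4 = 3 → (0, 1307/20)
  seg 6: right by d10 = 15 → (15, 1307/20)
  seg 7: left by d11 = 7/8 → (113/8, 1307/20)

d5 = 35/2
d6 = 14
d7 = 463/10
d8 = 70
d9 = 434/15
d10 = 15
d11 = 7/8
d12 = 463/20
endpoint = (113/8, 1307/20)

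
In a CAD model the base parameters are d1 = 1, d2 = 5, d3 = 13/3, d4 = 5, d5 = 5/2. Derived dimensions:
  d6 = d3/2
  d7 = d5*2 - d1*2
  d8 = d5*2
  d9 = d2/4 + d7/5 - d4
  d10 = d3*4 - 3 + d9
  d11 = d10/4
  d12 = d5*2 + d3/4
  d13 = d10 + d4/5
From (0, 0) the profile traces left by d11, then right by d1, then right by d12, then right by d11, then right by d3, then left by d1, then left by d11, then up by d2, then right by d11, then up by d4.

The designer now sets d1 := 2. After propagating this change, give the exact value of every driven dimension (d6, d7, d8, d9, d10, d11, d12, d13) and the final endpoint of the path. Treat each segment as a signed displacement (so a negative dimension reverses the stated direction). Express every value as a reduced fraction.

Apply edit: d1 := 2
  d6 = d3/2 = 13/6
  d7 = d5*2 - d1*2 = 1
  d8 = d5*2 = 5
  d9 = d2/4 + d7/5 - d4 = -71/20
  d10 = d3*4 - 3 + d9 = 647/60
  d11 = d10/4 = 647/240
  d12 = d5*2 + d3/4 = 73/12
  d13 = d10 + d4/5 = 707/60
Walk from origin (0, 0):
  seg 1: left by d11 = 647/240 → (-647/240, 0)
  seg 2: right by d1 = 2 → (-167/240, 0)
  seg 3: right by d12 = 73/12 → (431/80, 0)
  seg 4: right by d11 = 647/240 → (97/12, 0)
  seg 5: right by d3 = 13/3 → (149/12, 0)
  seg 6: left by d1 = 2 → (125/12, 0)
  seg 7: left by d11 = 647/240 → (1853/240, 0)
  seg 8: up by d2 = 5 → (1853/240, 5)
  seg 9: right by d11 = 647/240 → (125/12, 5)
  seg 10: up by d4 = 5 → (125/12, 10)

d6 = 13/6
d7 = 1
d8 = 5
d9 = -71/20
d10 = 647/60
d11 = 647/240
d12 = 73/12
d13 = 707/60
endpoint = (125/12, 10)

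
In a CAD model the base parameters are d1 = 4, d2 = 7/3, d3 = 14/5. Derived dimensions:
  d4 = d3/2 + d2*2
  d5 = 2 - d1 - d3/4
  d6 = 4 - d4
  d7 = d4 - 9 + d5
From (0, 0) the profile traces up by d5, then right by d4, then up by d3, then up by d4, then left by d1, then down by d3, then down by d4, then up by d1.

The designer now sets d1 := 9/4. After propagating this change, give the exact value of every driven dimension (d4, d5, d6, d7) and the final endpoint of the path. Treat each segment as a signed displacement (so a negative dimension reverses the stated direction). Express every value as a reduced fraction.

Apply edit: d1 := 9/4
  d4 = d3/2 + d2*2 = 91/15
  d5 = 2 - d1 - d3/4 = -19/20
  d6 = 4 - d4 = -31/15
  d7 = d4 - 9 + d5 = -233/60
Walk from origin (0, 0):
  seg 1: up by d5 = -19/20 → (0, -19/20)
  seg 2: right by d4 = 91/15 → (91/15, -19/20)
  seg 3: up by d3 = 14/5 → (91/15, 37/20)
  seg 4: up by d4 = 91/15 → (91/15, 95/12)
  seg 5: left by d1 = 9/4 → (229/60, 95/12)
  seg 6: down by d3 = 14/5 → (229/60, 307/60)
  seg 7: down by d4 = 91/15 → (229/60, -19/20)
  seg 8: up by d1 = 9/4 → (229/60, 13/10)

d4 = 91/15
d5 = -19/20
d6 = -31/15
d7 = -233/60
endpoint = (229/60, 13/10)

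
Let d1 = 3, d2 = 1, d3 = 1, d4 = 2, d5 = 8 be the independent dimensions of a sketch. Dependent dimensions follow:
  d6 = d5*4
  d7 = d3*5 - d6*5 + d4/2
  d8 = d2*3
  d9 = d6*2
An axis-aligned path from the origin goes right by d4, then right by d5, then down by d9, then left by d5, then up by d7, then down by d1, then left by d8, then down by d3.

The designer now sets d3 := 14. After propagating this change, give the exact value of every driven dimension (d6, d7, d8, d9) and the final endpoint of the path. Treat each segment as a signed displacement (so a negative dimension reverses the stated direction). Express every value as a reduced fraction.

Apply edit: d3 := 14
  d6 = d5*4 = 32
  d7 = d3*5 - d6*5 + d4/2 = -89
  d8 = d2*3 = 3
  d9 = d6*2 = 64
Walk from origin (0, 0):
  seg 1: right by d4 = 2 → (2, 0)
  seg 2: right by d5 = 8 → (10, 0)
  seg 3: down by d9 = 64 → (10, -64)
  seg 4: left by d5 = 8 → (2, -64)
  seg 5: up by d7 = -89 → (2, -153)
  seg 6: down by d1 = 3 → (2, -156)
  seg 7: left by d8 = 3 → (-1, -156)
  seg 8: down by d3 = 14 → (-1, -170)

d6 = 32
d7 = -89
d8 = 3
d9 = 64
endpoint = (-1, -170)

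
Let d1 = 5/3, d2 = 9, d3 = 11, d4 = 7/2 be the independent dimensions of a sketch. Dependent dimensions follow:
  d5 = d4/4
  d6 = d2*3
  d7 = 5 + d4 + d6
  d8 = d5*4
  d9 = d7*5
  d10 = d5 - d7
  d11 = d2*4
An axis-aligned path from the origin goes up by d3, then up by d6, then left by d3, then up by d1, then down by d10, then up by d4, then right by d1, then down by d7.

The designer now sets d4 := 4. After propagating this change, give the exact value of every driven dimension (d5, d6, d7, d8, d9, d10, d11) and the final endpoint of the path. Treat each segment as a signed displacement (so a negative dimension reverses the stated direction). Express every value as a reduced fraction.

d5 = 1
d6 = 27
d7 = 36
d8 = 4
d9 = 180
d10 = -35
d11 = 36
endpoint = (-28/3, 128/3)

Apply edit: d4 := 4
  d5 = d4/4 = 1
  d6 = d2*3 = 27
  d7 = 5 + d4 + d6 = 36
  d8 = d5*4 = 4
  d9 = d7*5 = 180
  d10 = d5 - d7 = -35
  d11 = d2*4 = 36
Walk from origin (0, 0):
  seg 1: up by d3 = 11 → (0, 11)
  seg 2: up by d6 = 27 → (0, 38)
  seg 3: left by d3 = 11 → (-11, 38)
  seg 4: up by d1 = 5/3 → (-11, 119/3)
  seg 5: down by d10 = -35 → (-11, 224/3)
  seg 6: up by d4 = 4 → (-11, 236/3)
  seg 7: right by d1 = 5/3 → (-28/3, 236/3)
  seg 8: down by d7 = 36 → (-28/3, 128/3)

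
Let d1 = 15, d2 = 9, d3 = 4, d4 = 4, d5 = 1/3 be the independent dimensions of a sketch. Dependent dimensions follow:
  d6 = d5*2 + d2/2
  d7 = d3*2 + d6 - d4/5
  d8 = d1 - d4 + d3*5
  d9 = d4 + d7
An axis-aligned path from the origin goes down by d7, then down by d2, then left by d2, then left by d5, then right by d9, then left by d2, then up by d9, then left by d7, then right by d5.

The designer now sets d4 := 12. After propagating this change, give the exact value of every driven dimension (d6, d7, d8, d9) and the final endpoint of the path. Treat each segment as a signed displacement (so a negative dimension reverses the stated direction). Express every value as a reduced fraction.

d6 = 31/6
d7 = 323/30
d8 = 23
d9 = 683/30
endpoint = (-6, 3)

Apply edit: d4 := 12
  d6 = d5*2 + d2/2 = 31/6
  d7 = d3*2 + d6 - d4/5 = 323/30
  d8 = d1 - d4 + d3*5 = 23
  d9 = d4 + d7 = 683/30
Walk from origin (0, 0):
  seg 1: down by d7 = 323/30 → (0, -323/30)
  seg 2: down by d2 = 9 → (0, -593/30)
  seg 3: left by d2 = 9 → (-9, -593/30)
  seg 4: left by d5 = 1/3 → (-28/3, -593/30)
  seg 5: right by d9 = 683/30 → (403/30, -593/30)
  seg 6: left by d2 = 9 → (133/30, -593/30)
  seg 7: up by d9 = 683/30 → (133/30, 3)
  seg 8: left by d7 = 323/30 → (-19/3, 3)
  seg 9: right by d5 = 1/3 → (-6, 3)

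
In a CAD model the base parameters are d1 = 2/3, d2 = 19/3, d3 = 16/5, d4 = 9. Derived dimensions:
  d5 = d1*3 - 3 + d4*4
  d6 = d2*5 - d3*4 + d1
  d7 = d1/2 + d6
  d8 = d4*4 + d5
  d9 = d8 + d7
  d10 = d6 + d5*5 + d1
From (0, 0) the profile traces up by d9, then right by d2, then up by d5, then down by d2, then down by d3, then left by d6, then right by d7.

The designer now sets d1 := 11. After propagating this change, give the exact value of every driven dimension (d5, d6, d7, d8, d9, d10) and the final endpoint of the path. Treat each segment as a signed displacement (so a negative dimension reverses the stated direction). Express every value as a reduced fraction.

Apply edit: d1 := 11
  d5 = d1*3 - 3 + d4*4 = 66
  d6 = d2*5 - d3*4 + d1 = 448/15
  d7 = d1/2 + d6 = 1061/30
  d8 = d4*4 + d5 = 102
  d9 = d8 + d7 = 4121/30
  d10 = d6 + d5*5 + d1 = 5563/15
Walk from origin (0, 0):
  seg 1: up by d9 = 4121/30 → (0, 4121/30)
  seg 2: right by d2 = 19/3 → (19/3, 4121/30)
  seg 3: up by d5 = 66 → (19/3, 6101/30)
  seg 4: down by d2 = 19/3 → (19/3, 5911/30)
  seg 5: down by d3 = 16/5 → (19/3, 1163/6)
  seg 6: left by d6 = 448/15 → (-353/15, 1163/6)
  seg 7: right by d7 = 1061/30 → (71/6, 1163/6)

d5 = 66
d6 = 448/15
d7 = 1061/30
d8 = 102
d9 = 4121/30
d10 = 5563/15
endpoint = (71/6, 1163/6)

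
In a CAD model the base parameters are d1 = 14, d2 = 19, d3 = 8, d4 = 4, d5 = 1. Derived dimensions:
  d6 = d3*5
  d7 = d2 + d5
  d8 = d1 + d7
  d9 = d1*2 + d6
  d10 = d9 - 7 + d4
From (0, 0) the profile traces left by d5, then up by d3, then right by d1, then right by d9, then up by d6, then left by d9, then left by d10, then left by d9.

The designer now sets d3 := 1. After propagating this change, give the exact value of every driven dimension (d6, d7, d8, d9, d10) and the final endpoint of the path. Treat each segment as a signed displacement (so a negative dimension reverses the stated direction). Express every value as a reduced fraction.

d6 = 5
d7 = 20
d8 = 34
d9 = 33
d10 = 30
endpoint = (-50, 6)

Apply edit: d3 := 1
  d6 = d3*5 = 5
  d7 = d2 + d5 = 20
  d8 = d1 + d7 = 34
  d9 = d1*2 + d6 = 33
  d10 = d9 - 7 + d4 = 30
Walk from origin (0, 0):
  seg 1: left by d5 = 1 → (-1, 0)
  seg 2: up by d3 = 1 → (-1, 1)
  seg 3: right by d1 = 14 → (13, 1)
  seg 4: right by d9 = 33 → (46, 1)
  seg 5: up by d6 = 5 → (46, 6)
  seg 6: left by d9 = 33 → (13, 6)
  seg 7: left by d10 = 30 → (-17, 6)
  seg 8: left by d9 = 33 → (-50, 6)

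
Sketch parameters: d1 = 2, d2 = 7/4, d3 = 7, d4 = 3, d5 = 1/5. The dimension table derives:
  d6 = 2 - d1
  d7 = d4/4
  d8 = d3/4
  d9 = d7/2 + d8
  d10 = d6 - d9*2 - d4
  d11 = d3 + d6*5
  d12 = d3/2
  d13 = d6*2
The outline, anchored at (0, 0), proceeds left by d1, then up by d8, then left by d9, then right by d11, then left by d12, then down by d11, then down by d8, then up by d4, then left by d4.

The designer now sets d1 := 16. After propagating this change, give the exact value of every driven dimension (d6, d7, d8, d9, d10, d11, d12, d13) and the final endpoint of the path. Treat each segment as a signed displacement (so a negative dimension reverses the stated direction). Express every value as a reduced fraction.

Apply edit: d1 := 16
  d6 = 2 - d1 = -14
  d7 = d4/4 = 3/4
  d8 = d3/4 = 7/4
  d9 = d7/2 + d8 = 17/8
  d10 = d6 - d9*2 - d4 = -85/4
  d11 = d3 + d6*5 = -63
  d12 = d3/2 = 7/2
  d13 = d6*2 = -28
Walk from origin (0, 0):
  seg 1: left by d1 = 16 → (-16, 0)
  seg 2: up by d8 = 7/4 → (-16, 7/4)
  seg 3: left by d9 = 17/8 → (-145/8, 7/4)
  seg 4: right by d11 = -63 → (-649/8, 7/4)
  seg 5: left by d12 = 7/2 → (-677/8, 7/4)
  seg 6: down by d11 = -63 → (-677/8, 259/4)
  seg 7: down by d8 = 7/4 → (-677/8, 63)
  seg 8: up by d4 = 3 → (-677/8, 66)
  seg 9: left by d4 = 3 → (-701/8, 66)

d6 = -14
d7 = 3/4
d8 = 7/4
d9 = 17/8
d10 = -85/4
d11 = -63
d12 = 7/2
d13 = -28
endpoint = (-701/8, 66)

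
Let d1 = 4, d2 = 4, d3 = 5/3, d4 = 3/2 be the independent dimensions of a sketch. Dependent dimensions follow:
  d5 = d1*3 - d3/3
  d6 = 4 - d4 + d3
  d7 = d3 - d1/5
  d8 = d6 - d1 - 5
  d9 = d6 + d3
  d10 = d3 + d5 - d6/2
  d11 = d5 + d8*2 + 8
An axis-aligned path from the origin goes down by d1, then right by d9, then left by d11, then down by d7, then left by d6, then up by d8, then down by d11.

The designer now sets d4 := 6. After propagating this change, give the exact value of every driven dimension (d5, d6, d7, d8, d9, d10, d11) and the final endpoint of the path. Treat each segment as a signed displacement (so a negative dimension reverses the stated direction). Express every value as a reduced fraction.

d5 = 103/9
d6 = -1/3
d7 = 13/15
d8 = -28/3
d9 = 4/3
d10 = 239/18
d11 = 7/9
endpoint = (8/9, -674/45)

Apply edit: d4 := 6
  d5 = d1*3 - d3/3 = 103/9
  d6 = 4 - d4 + d3 = -1/3
  d7 = d3 - d1/5 = 13/15
  d8 = d6 - d1 - 5 = -28/3
  d9 = d6 + d3 = 4/3
  d10 = d3 + d5 - d6/2 = 239/18
  d11 = d5 + d8*2 + 8 = 7/9
Walk from origin (0, 0):
  seg 1: down by d1 = 4 → (0, -4)
  seg 2: right by d9 = 4/3 → (4/3, -4)
  seg 3: left by d11 = 7/9 → (5/9, -4)
  seg 4: down by d7 = 13/15 → (5/9, -73/15)
  seg 5: left by d6 = -1/3 → (8/9, -73/15)
  seg 6: up by d8 = -28/3 → (8/9, -71/5)
  seg 7: down by d11 = 7/9 → (8/9, -674/45)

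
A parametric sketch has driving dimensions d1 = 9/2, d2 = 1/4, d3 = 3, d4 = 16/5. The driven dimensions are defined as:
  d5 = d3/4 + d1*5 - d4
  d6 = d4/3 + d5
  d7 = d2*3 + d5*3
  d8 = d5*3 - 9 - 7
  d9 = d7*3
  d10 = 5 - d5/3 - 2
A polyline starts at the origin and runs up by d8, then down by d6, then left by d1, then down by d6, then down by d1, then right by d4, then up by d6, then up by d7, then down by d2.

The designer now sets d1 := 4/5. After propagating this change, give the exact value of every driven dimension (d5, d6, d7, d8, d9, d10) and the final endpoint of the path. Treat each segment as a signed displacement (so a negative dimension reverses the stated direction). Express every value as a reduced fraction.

d5 = 31/20
d6 = 157/60
d7 = 27/5
d8 = -227/20
d9 = 81/5
d10 = 149/60
endpoint = (12/5, -577/60)

Apply edit: d1 := 4/5
  d5 = d3/4 + d1*5 - d4 = 31/20
  d6 = d4/3 + d5 = 157/60
  d7 = d2*3 + d5*3 = 27/5
  d8 = d5*3 - 9 - 7 = -227/20
  d9 = d7*3 = 81/5
  d10 = 5 - d5/3 - 2 = 149/60
Walk from origin (0, 0):
  seg 1: up by d8 = -227/20 → (0, -227/20)
  seg 2: down by d6 = 157/60 → (0, -419/30)
  seg 3: left by d1 = 4/5 → (-4/5, -419/30)
  seg 4: down by d6 = 157/60 → (-4/5, -199/12)
  seg 5: down by d1 = 4/5 → (-4/5, -1043/60)
  seg 6: right by d4 = 16/5 → (12/5, -1043/60)
  seg 7: up by d6 = 157/60 → (12/5, -443/30)
  seg 8: up by d7 = 27/5 → (12/5, -281/30)
  seg 9: down by d2 = 1/4 → (12/5, -577/60)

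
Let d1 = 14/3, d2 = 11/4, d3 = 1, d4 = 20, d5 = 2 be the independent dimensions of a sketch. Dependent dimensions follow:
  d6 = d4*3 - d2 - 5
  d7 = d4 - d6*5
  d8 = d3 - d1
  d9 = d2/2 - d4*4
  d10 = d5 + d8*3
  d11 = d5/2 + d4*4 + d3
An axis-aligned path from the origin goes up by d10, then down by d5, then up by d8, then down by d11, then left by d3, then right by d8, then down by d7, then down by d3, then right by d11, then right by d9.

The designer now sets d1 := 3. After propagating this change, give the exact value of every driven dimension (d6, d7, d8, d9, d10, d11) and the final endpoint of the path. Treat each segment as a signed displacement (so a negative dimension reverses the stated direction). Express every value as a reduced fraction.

Apply edit: d1 := 3
  d6 = d4*3 - d2 - 5 = 209/4
  d7 = d4 - d6*5 = -965/4
  d8 = d3 - d1 = -2
  d9 = d2/2 - d4*4 = -629/8
  d10 = d5 + d8*3 = -4
  d11 = d5/2 + d4*4 + d3 = 82
Walk from origin (0, 0):
  seg 1: up by d10 = -4 → (0, -4)
  seg 2: down by d5 = 2 → (0, -6)
  seg 3: up by d8 = -2 → (0, -8)
  seg 4: down by d11 = 82 → (0, -90)
  seg 5: left by d3 = 1 → (-1, -90)
  seg 6: right by d8 = -2 → (-3, -90)
  seg 7: down by d7 = -965/4 → (-3, 605/4)
  seg 8: down by d3 = 1 → (-3, 601/4)
  seg 9: right by d11 = 82 → (79, 601/4)
  seg 10: right by d9 = -629/8 → (3/8, 601/4)

d6 = 209/4
d7 = -965/4
d8 = -2
d9 = -629/8
d10 = -4
d11 = 82
endpoint = (3/8, 601/4)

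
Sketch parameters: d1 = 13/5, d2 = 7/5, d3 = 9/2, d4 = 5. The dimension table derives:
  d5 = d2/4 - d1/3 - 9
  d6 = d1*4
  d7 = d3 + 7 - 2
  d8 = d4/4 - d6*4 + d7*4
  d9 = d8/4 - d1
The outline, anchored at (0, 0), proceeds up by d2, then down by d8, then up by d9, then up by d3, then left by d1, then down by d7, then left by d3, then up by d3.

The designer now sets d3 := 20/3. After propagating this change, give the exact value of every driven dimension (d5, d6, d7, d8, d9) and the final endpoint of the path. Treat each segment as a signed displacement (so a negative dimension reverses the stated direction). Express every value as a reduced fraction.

d5 = -571/60
d6 = 52/5
d7 = 35/3
d8 = 379/60
d9 = -49/48
endpoint = (-139/15, -205/48)

Apply edit: d3 := 20/3
  d5 = d2/4 - d1/3 - 9 = -571/60
  d6 = d1*4 = 52/5
  d7 = d3 + 7 - 2 = 35/3
  d8 = d4/4 - d6*4 + d7*4 = 379/60
  d9 = d8/4 - d1 = -49/48
Walk from origin (0, 0):
  seg 1: up by d2 = 7/5 → (0, 7/5)
  seg 2: down by d8 = 379/60 → (0, -59/12)
  seg 3: up by d9 = -49/48 → (0, -95/16)
  seg 4: up by d3 = 20/3 → (0, 35/48)
  seg 5: left by d1 = 13/5 → (-13/5, 35/48)
  seg 6: down by d7 = 35/3 → (-13/5, -175/16)
  seg 7: left by d3 = 20/3 → (-139/15, -175/16)
  seg 8: up by d3 = 20/3 → (-139/15, -205/48)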